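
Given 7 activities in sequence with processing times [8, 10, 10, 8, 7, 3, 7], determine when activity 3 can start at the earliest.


Activity 3 starts after activities 1 through 2 complete.
Predecessor durations: [8, 10]
ES = 8 + 10 = 18

18


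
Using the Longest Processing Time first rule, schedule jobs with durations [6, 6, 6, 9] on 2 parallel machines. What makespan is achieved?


Sort jobs in decreasing order (LPT): [9, 6, 6, 6]
Assign each job to the least loaded machine:
  Machine 1: jobs [9, 6], load = 15
  Machine 2: jobs [6, 6], load = 12
Makespan = max load = 15

15


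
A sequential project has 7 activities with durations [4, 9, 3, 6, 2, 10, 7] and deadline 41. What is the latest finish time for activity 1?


LF(activity 1) = deadline - sum of successor durations
Successors: activities 2 through 7 with durations [9, 3, 6, 2, 10, 7]
Sum of successor durations = 37
LF = 41 - 37 = 4

4


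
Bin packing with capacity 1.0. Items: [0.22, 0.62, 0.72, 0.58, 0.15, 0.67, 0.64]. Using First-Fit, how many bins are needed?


Place items sequentially using First-Fit:
  Item 0.22 -> new Bin 1
  Item 0.62 -> Bin 1 (now 0.84)
  Item 0.72 -> new Bin 2
  Item 0.58 -> new Bin 3
  Item 0.15 -> Bin 1 (now 0.99)
  Item 0.67 -> new Bin 4
  Item 0.64 -> new Bin 5
Total bins used = 5

5


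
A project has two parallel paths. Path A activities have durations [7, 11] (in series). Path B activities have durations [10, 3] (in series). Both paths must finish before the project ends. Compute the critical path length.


Path A total = 7 + 11 = 18
Path B total = 10 + 3 = 13
Critical path = longest path = max(18, 13) = 18

18


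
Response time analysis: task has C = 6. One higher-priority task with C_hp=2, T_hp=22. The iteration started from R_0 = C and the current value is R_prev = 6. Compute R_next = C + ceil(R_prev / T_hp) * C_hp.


R_next = C + ceil(R_prev / T_hp) * C_hp
ceil(6 / 22) = ceil(0.2727) = 1
Interference = 1 * 2 = 2
R_next = 6 + 2 = 8

8


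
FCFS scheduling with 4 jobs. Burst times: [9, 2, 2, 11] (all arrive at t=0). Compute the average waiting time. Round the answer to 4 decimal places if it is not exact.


FCFS order (as given): [9, 2, 2, 11]
Waiting times:
  Job 1: wait = 0
  Job 2: wait = 9
  Job 3: wait = 11
  Job 4: wait = 13
Sum of waiting times = 33
Average waiting time = 33/4 = 8.25

8.25


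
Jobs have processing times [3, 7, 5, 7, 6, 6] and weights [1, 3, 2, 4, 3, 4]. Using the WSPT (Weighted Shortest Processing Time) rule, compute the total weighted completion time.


Compute p/w ratios and sort ascending (WSPT): [(6, 4), (7, 4), (6, 3), (7, 3), (5, 2), (3, 1)]
Compute weighted completion times:
  Job (p=6,w=4): C=6, w*C=4*6=24
  Job (p=7,w=4): C=13, w*C=4*13=52
  Job (p=6,w=3): C=19, w*C=3*19=57
  Job (p=7,w=3): C=26, w*C=3*26=78
  Job (p=5,w=2): C=31, w*C=2*31=62
  Job (p=3,w=1): C=34, w*C=1*34=34
Total weighted completion time = 307

307


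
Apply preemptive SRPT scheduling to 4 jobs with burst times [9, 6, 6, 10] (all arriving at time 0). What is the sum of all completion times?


Since all jobs arrive at t=0, SRPT equals SPT ordering.
SPT order: [6, 6, 9, 10]
Completion times:
  Job 1: p=6, C=6
  Job 2: p=6, C=12
  Job 3: p=9, C=21
  Job 4: p=10, C=31
Total completion time = 6 + 12 + 21 + 31 = 70

70


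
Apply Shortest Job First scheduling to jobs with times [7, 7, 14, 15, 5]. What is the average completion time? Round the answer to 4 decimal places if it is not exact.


SJF order (ascending): [5, 7, 7, 14, 15]
Completion times:
  Job 1: burst=5, C=5
  Job 2: burst=7, C=12
  Job 3: burst=7, C=19
  Job 4: burst=14, C=33
  Job 5: burst=15, C=48
Average completion = 117/5 = 23.4

23.4


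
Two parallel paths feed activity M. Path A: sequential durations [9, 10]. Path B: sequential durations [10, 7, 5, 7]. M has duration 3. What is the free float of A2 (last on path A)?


ES(A2) = sum of predecessors on chain A = 9
EF(A2) = ES + duration = 9 + 10 = 19
Successor of A2 is M. ES(M) = max(sum(A), sum(B)) = max(19, 29) = 29
Free float = ES(successor) - EF(current) = 29 - 19 = 10

10


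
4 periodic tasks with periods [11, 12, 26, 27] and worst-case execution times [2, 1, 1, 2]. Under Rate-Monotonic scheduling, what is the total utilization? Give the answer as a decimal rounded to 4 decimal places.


Compute individual utilizations (exact fractions):
  Task 1: C/T = 2/11 (approx. 0.1818)
  Task 2: C/T = 1/12 (approx. 0.0833)
  Task 3: C/T = 1/26 (approx. 0.0385)
  Task 4: C/T = 2/27 (approx. 0.0741)
Total utilization U = 2/11 + 1/12 + 1/26 + 2/27 = 5833/15444
Rounded to 4 decimal places: U = 0.3777
RM (Liu & Layland) bound for 4 tasks = 0.756828; compare with U = 5833/15444 (approx. 0.377687)
U <= bound, so schedulable by RM sufficient condition.

0.3777


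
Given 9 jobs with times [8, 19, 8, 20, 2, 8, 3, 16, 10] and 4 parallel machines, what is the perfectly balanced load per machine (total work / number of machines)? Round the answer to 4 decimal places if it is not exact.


Total processing time = 8 + 19 + 8 + 20 + 2 + 8 + 3 + 16 + 10 = 94
Number of machines = 4
Ideal balanced load = 94 / 4 = 23.5

23.5


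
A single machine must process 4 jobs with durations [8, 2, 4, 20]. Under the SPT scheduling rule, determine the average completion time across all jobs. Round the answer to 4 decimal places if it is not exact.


Sort jobs by processing time (SPT order): [2, 4, 8, 20]
Compute completion times sequentially:
  Job 1: processing = 2, completes at 2
  Job 2: processing = 4, completes at 6
  Job 3: processing = 8, completes at 14
  Job 4: processing = 20, completes at 34
Sum of completion times = 56
Average completion time = 56/4 = 14.0

14.0


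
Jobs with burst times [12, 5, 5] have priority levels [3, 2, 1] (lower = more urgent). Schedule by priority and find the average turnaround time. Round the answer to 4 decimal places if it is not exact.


Sort by priority (ascending = highest first):
Order: [(1, 5), (2, 5), (3, 12)]
Completion times:
  Priority 1, burst=5, C=5
  Priority 2, burst=5, C=10
  Priority 3, burst=12, C=22
Average turnaround = 37/3 = 12.3333

12.3333


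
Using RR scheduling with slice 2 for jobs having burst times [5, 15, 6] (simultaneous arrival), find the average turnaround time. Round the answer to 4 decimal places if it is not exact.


Time quantum = 2
Execution trace:
  J1 runs 2 units, time = 2
  J2 runs 2 units, time = 4
  J3 runs 2 units, time = 6
  J1 runs 2 units, time = 8
  J2 runs 2 units, time = 10
  J3 runs 2 units, time = 12
  J1 runs 1 units, time = 13
  J2 runs 2 units, time = 15
  J3 runs 2 units, time = 17
  J2 runs 2 units, time = 19
  J2 runs 2 units, time = 21
  J2 runs 2 units, time = 23
  J2 runs 2 units, time = 25
  J2 runs 1 units, time = 26
Finish times: [13, 26, 17]
Average turnaround = 56/3 = 18.6667

18.6667


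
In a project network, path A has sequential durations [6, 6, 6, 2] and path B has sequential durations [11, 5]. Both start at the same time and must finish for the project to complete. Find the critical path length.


Path A total = 6 + 6 + 6 + 2 = 20
Path B total = 11 + 5 = 16
Critical path = longest path = max(20, 16) = 20

20


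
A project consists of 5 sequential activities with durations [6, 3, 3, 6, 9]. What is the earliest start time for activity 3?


Activity 3 starts after activities 1 through 2 complete.
Predecessor durations: [6, 3]
ES = 6 + 3 = 9

9


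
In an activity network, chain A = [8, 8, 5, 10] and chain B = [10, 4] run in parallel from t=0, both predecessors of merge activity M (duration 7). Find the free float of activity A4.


ES(A4) = sum of predecessors on chain A = 21
EF(A4) = ES + duration = 21 + 10 = 31
Successor of A4 is M. ES(M) = max(sum(A), sum(B)) = max(31, 14) = 31
Free float = ES(successor) - EF(current) = 31 - 31 = 0

0


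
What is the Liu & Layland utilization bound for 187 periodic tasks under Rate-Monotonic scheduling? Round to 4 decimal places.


Compute 2^(1/187) = 1.0037135476
Subtract 1: 1.0037135476 - 1 = 0.0037135476
Multiply by n: 187 * 0.0037135476 = 0.6944334012
Round to 4 dp: 0.6944

0.6944


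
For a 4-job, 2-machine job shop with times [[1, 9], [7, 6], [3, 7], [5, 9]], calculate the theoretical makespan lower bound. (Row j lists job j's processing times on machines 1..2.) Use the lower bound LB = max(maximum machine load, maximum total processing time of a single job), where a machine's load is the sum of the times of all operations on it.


Machine loads:
  Machine 1: 1 + 7 + 3 + 5 = 16
  Machine 2: 9 + 6 + 7 + 9 = 31
Max machine load = 31
Job totals:
  Job 1: 10
  Job 2: 13
  Job 3: 10
  Job 4: 14
Max job total = 14
Lower bound = max(31, 14) = 31

31


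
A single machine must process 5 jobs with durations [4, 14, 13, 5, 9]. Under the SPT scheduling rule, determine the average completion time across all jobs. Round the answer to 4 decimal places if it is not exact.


Sort jobs by processing time (SPT order): [4, 5, 9, 13, 14]
Compute completion times sequentially:
  Job 1: processing = 4, completes at 4
  Job 2: processing = 5, completes at 9
  Job 3: processing = 9, completes at 18
  Job 4: processing = 13, completes at 31
  Job 5: processing = 14, completes at 45
Sum of completion times = 107
Average completion time = 107/5 = 21.4

21.4


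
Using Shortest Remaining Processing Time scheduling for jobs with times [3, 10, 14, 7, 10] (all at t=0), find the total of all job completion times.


Since all jobs arrive at t=0, SRPT equals SPT ordering.
SPT order: [3, 7, 10, 10, 14]
Completion times:
  Job 1: p=3, C=3
  Job 2: p=7, C=10
  Job 3: p=10, C=20
  Job 4: p=10, C=30
  Job 5: p=14, C=44
Total completion time = 3 + 10 + 20 + 30 + 44 = 107

107


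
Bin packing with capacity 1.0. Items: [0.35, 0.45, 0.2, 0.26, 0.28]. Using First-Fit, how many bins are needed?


Place items sequentially using First-Fit:
  Item 0.35 -> new Bin 1
  Item 0.45 -> Bin 1 (now 0.8)
  Item 0.2 -> Bin 1 (now 1.0)
  Item 0.26 -> new Bin 2
  Item 0.28 -> Bin 2 (now 0.54)
Total bins used = 2

2


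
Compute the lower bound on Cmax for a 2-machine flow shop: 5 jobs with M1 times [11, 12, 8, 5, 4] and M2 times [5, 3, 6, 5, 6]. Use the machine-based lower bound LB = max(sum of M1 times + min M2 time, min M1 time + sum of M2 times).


LB1 = sum(M1 times) + min(M2 times) = 40 + 3 = 43
LB2 = min(M1 times) + sum(M2 times) = 4 + 25 = 29
Lower bound = max(LB1, LB2) = max(43, 29) = 43

43


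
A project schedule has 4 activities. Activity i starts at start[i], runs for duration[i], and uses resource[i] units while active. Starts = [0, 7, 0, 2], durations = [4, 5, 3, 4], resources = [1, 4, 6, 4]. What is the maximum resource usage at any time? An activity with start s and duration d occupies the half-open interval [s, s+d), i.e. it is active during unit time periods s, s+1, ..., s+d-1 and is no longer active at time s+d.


Each activity i is active on [start_i, start_i + duration_i).
Compute total resource usage per time slot:
  t=0: active resources = [1, 6], total = 7
  t=1: active resources = [1, 6], total = 7
  t=2: active resources = [1, 6, 4], total = 11
  t=3: active resources = [1, 4], total = 5
  t=4: active resources = [4], total = 4
  t=5: active resources = [4], total = 4
  t=6: active resources = [], total = 0
  t=7: active resources = [4], total = 4
  t=8: active resources = [4], total = 4
  t=9: active resources = [4], total = 4
  t=10: active resources = [4], total = 4
  t=11: active resources = [4], total = 4
Peak resource demand = 11

11


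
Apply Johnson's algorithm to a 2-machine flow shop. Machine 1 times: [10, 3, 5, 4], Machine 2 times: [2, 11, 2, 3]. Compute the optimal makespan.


Apply Johnson's rule:
  Group 1 (a <= b): [(2, 3, 11)]
  Group 2 (a > b): [(4, 4, 3), (1, 10, 2), (3, 5, 2)]
Optimal job order: [2, 4, 1, 3]
Schedule:
  Job 2: M1 done at 3, M2 done at 14
  Job 4: M1 done at 7, M2 done at 17
  Job 1: M1 done at 17, M2 done at 19
  Job 3: M1 done at 22, M2 done at 24
Makespan = 24

24


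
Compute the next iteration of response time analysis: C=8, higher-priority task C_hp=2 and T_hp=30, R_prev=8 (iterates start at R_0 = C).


R_next = C + ceil(R_prev / T_hp) * C_hp
ceil(8 / 30) = ceil(0.2667) = 1
Interference = 1 * 2 = 2
R_next = 8 + 2 = 10

10


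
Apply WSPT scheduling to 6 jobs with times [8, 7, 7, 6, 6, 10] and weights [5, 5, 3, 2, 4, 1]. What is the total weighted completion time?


Compute p/w ratios and sort ascending (WSPT): [(7, 5), (6, 4), (8, 5), (7, 3), (6, 2), (10, 1)]
Compute weighted completion times:
  Job (p=7,w=5): C=7, w*C=5*7=35
  Job (p=6,w=4): C=13, w*C=4*13=52
  Job (p=8,w=5): C=21, w*C=5*21=105
  Job (p=7,w=3): C=28, w*C=3*28=84
  Job (p=6,w=2): C=34, w*C=2*34=68
  Job (p=10,w=1): C=44, w*C=1*44=44
Total weighted completion time = 388

388


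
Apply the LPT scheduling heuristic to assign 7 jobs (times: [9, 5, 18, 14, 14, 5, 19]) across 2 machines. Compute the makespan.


Sort jobs in decreasing order (LPT): [19, 18, 14, 14, 9, 5, 5]
Assign each job to the least loaded machine:
  Machine 1: jobs [19, 14, 5, 5], load = 43
  Machine 2: jobs [18, 14, 9], load = 41
Makespan = max load = 43

43


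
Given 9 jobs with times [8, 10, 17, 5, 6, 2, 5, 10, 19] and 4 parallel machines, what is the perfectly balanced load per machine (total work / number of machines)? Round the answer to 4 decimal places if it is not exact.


Total processing time = 8 + 10 + 17 + 5 + 6 + 2 + 5 + 10 + 19 = 82
Number of machines = 4
Ideal balanced load = 82 / 4 = 20.5

20.5


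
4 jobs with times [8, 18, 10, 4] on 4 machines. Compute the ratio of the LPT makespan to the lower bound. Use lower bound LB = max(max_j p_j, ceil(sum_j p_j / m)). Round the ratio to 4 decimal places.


LPT order: [18, 10, 8, 4]
Machine loads after assignment: [18, 10, 8, 4]
LPT makespan = 18
Lower bound = max(max_job, ceil(total/4)) = max(18, 10) = 18
Ratio = 18 / 18 = 1.0

1.0


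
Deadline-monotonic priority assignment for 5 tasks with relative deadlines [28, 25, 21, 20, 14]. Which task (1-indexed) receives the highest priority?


Sort tasks by relative deadline (ascending):
  Task 5: deadline = 14
  Task 4: deadline = 20
  Task 3: deadline = 21
  Task 2: deadline = 25
  Task 1: deadline = 28
Priority order (highest first): [5, 4, 3, 2, 1]
Highest priority task = 5

5


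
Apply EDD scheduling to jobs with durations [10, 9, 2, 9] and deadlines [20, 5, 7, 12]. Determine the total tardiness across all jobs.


Sort by due date (EDD order): [(9, 5), (2, 7), (9, 12), (10, 20)]
Compute completion times and tardiness:
  Job 1: p=9, d=5, C=9, tardiness=max(0,9-5)=4
  Job 2: p=2, d=7, C=11, tardiness=max(0,11-7)=4
  Job 3: p=9, d=12, C=20, tardiness=max(0,20-12)=8
  Job 4: p=10, d=20, C=30, tardiness=max(0,30-20)=10
Total tardiness = 26

26


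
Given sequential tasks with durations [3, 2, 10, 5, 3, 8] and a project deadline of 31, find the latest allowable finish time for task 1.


LF(activity 1) = deadline - sum of successor durations
Successors: activities 2 through 6 with durations [2, 10, 5, 3, 8]
Sum of successor durations = 28
LF = 31 - 28 = 3

3


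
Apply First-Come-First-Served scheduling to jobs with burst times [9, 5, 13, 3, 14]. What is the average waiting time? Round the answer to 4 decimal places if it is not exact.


FCFS order (as given): [9, 5, 13, 3, 14]
Waiting times:
  Job 1: wait = 0
  Job 2: wait = 9
  Job 3: wait = 14
  Job 4: wait = 27
  Job 5: wait = 30
Sum of waiting times = 80
Average waiting time = 80/5 = 16.0

16.0


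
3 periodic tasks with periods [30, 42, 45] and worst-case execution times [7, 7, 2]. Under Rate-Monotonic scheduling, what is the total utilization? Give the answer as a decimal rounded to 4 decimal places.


Compute individual utilizations (exact fractions):
  Task 1: C/T = 7/30 (approx. 0.2333)
  Task 2: C/T = 7/42 = 1/6 (approx. 0.1667)
  Task 3: C/T = 2/45 (approx. 0.0444)
Total utilization U = 7/30 + 1/6 + 2/45 = 4/9
Rounded to 4 decimal places: U = 0.4444
RM (Liu & Layland) bound for 3 tasks = 0.779763; compare with U = 4/9 (approx. 0.444444)
U <= bound, so schedulable by RM sufficient condition.

0.4444


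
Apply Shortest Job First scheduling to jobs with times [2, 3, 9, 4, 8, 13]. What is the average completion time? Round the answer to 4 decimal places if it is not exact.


SJF order (ascending): [2, 3, 4, 8, 9, 13]
Completion times:
  Job 1: burst=2, C=2
  Job 2: burst=3, C=5
  Job 3: burst=4, C=9
  Job 4: burst=8, C=17
  Job 5: burst=9, C=26
  Job 6: burst=13, C=39
Average completion = 98/6 = 16.3333

16.3333


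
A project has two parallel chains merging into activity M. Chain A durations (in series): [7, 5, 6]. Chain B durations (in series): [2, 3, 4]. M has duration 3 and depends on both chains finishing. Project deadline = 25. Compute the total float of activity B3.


Forward pass: ES(B3) = sum of predecessors on chain B = 5
EF = ES + duration = 5 + 4 = 9
Backward pass: LF(M) = deadline = 25; LS(M) = 25 - 3 = 22
LF(B3) = LS(M) - sum(successors on chain B) = 22 - 0 = 22
LS = LF - duration = 22 - 4 = 18
Total float = LS - ES = 18 - 5 = 13

13


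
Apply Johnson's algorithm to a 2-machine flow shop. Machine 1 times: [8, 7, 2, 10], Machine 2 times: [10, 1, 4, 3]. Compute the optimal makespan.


Apply Johnson's rule:
  Group 1 (a <= b): [(3, 2, 4), (1, 8, 10)]
  Group 2 (a > b): [(4, 10, 3), (2, 7, 1)]
Optimal job order: [3, 1, 4, 2]
Schedule:
  Job 3: M1 done at 2, M2 done at 6
  Job 1: M1 done at 10, M2 done at 20
  Job 4: M1 done at 20, M2 done at 23
  Job 2: M1 done at 27, M2 done at 28
Makespan = 28

28


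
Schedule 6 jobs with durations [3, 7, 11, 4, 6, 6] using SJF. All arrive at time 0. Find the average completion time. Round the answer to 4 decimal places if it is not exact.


SJF order (ascending): [3, 4, 6, 6, 7, 11]
Completion times:
  Job 1: burst=3, C=3
  Job 2: burst=4, C=7
  Job 3: burst=6, C=13
  Job 4: burst=6, C=19
  Job 5: burst=7, C=26
  Job 6: burst=11, C=37
Average completion = 105/6 = 17.5

17.5


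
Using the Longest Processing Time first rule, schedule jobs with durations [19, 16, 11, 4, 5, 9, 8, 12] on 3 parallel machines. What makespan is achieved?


Sort jobs in decreasing order (LPT): [19, 16, 12, 11, 9, 8, 5, 4]
Assign each job to the least loaded machine:
  Machine 1: jobs [19, 8], load = 27
  Machine 2: jobs [16, 9, 4], load = 29
  Machine 3: jobs [12, 11, 5], load = 28
Makespan = max load = 29

29


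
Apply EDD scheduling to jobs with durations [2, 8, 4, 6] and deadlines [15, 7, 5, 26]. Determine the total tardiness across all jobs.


Sort by due date (EDD order): [(4, 5), (8, 7), (2, 15), (6, 26)]
Compute completion times and tardiness:
  Job 1: p=4, d=5, C=4, tardiness=max(0,4-5)=0
  Job 2: p=8, d=7, C=12, tardiness=max(0,12-7)=5
  Job 3: p=2, d=15, C=14, tardiness=max(0,14-15)=0
  Job 4: p=6, d=26, C=20, tardiness=max(0,20-26)=0
Total tardiness = 5

5


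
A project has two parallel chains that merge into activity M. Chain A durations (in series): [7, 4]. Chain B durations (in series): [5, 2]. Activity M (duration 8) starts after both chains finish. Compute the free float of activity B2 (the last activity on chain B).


ES(B2) = sum of predecessors on chain B = 5
EF(B2) = ES + duration = 5 + 2 = 7
Successor of B2 is M. ES(M) = max(sum(A), sum(B)) = max(11, 7) = 11
Free float = ES(successor) - EF(current) = 11 - 7 = 4

4


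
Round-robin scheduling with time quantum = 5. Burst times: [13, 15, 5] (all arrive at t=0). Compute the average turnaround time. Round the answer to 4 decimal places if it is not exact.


Time quantum = 5
Execution trace:
  J1 runs 5 units, time = 5
  J2 runs 5 units, time = 10
  J3 runs 5 units, time = 15
  J1 runs 5 units, time = 20
  J2 runs 5 units, time = 25
  J1 runs 3 units, time = 28
  J2 runs 5 units, time = 33
Finish times: [28, 33, 15]
Average turnaround = 76/3 = 25.3333

25.3333


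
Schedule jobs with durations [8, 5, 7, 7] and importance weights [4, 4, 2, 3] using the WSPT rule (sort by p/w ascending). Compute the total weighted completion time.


Compute p/w ratios and sort ascending (WSPT): [(5, 4), (8, 4), (7, 3), (7, 2)]
Compute weighted completion times:
  Job (p=5,w=4): C=5, w*C=4*5=20
  Job (p=8,w=4): C=13, w*C=4*13=52
  Job (p=7,w=3): C=20, w*C=3*20=60
  Job (p=7,w=2): C=27, w*C=2*27=54
Total weighted completion time = 186

186


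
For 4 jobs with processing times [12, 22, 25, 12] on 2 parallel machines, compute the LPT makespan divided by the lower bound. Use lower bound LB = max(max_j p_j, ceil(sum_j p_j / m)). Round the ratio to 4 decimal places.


LPT order: [25, 22, 12, 12]
Machine loads after assignment: [37, 34]
LPT makespan = 37
Lower bound = max(max_job, ceil(total/2)) = max(25, 36) = 36
Ratio = 37 / 36 = 1.0278

1.0278


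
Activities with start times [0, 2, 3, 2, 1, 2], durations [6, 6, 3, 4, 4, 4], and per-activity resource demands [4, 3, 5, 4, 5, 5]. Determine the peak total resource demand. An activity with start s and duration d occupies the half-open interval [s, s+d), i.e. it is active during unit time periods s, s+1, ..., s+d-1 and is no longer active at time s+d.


Each activity i is active on [start_i, start_i + duration_i).
Compute total resource usage per time slot:
  t=0: active resources = [4], total = 4
  t=1: active resources = [4, 5], total = 9
  t=2: active resources = [4, 3, 4, 5, 5], total = 21
  t=3: active resources = [4, 3, 5, 4, 5, 5], total = 26
  t=4: active resources = [4, 3, 5, 4, 5, 5], total = 26
  t=5: active resources = [4, 3, 5, 4, 5], total = 21
  t=6: active resources = [3], total = 3
  t=7: active resources = [3], total = 3
Peak resource demand = 26

26


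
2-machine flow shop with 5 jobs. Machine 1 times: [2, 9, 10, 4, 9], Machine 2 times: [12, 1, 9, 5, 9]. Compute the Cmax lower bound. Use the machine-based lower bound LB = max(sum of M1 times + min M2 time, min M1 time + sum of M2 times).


LB1 = sum(M1 times) + min(M2 times) = 34 + 1 = 35
LB2 = min(M1 times) + sum(M2 times) = 2 + 36 = 38
Lower bound = max(LB1, LB2) = max(35, 38) = 38

38


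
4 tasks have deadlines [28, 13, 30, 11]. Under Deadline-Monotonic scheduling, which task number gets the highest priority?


Sort tasks by relative deadline (ascending):
  Task 4: deadline = 11
  Task 2: deadline = 13
  Task 1: deadline = 28
  Task 3: deadline = 30
Priority order (highest first): [4, 2, 1, 3]
Highest priority task = 4

4


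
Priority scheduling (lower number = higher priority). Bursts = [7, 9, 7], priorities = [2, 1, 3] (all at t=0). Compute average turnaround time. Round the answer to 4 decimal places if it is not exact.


Sort by priority (ascending = highest first):
Order: [(1, 9), (2, 7), (3, 7)]
Completion times:
  Priority 1, burst=9, C=9
  Priority 2, burst=7, C=16
  Priority 3, burst=7, C=23
Average turnaround = 48/3 = 16.0

16.0


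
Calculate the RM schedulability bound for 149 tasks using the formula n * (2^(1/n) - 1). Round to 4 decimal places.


Compute 2^(1/149) = 1.0046628318
Subtract 1: 1.0046628318 - 1 = 0.0046628318
Multiply by n: 149 * 0.0046628318 = 0.6947619382
Round to 4 dp: 0.6948

0.6948


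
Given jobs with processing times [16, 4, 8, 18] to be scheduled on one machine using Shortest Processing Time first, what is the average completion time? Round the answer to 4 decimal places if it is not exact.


Sort jobs by processing time (SPT order): [4, 8, 16, 18]
Compute completion times sequentially:
  Job 1: processing = 4, completes at 4
  Job 2: processing = 8, completes at 12
  Job 3: processing = 16, completes at 28
  Job 4: processing = 18, completes at 46
Sum of completion times = 90
Average completion time = 90/4 = 22.5

22.5


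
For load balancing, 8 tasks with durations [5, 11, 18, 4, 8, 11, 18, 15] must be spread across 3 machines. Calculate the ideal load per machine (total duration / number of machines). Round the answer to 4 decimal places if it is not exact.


Total processing time = 5 + 11 + 18 + 4 + 8 + 11 + 18 + 15 = 90
Number of machines = 3
Ideal balanced load = 90 / 3 = 30.0

30.0


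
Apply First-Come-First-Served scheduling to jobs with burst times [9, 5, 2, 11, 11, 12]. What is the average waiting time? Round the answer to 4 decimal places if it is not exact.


FCFS order (as given): [9, 5, 2, 11, 11, 12]
Waiting times:
  Job 1: wait = 0
  Job 2: wait = 9
  Job 3: wait = 14
  Job 4: wait = 16
  Job 5: wait = 27
  Job 6: wait = 38
Sum of waiting times = 104
Average waiting time = 104/6 = 17.3333

17.3333


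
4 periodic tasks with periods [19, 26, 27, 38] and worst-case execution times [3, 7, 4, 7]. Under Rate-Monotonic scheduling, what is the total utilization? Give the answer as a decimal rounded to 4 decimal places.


Compute individual utilizations (exact fractions):
  Task 1: C/T = 3/19 (approx. 0.1579)
  Task 2: C/T = 7/26 (approx. 0.2692)
  Task 3: C/T = 4/27 (approx. 0.1481)
  Task 4: C/T = 7/38 (approx. 0.1842)
Total utilization U = 3/19 + 7/26 + 4/27 + 7/38 = 5065/6669
Rounded to 4 decimal places: U = 0.7595
RM (Liu & Layland) bound for 4 tasks = 0.756828; compare with U = 5065/6669 (approx. 0.759484)
bound < U <= 1, so the RM sufficient condition is not met (inconclusive; an exact test such as response-time analysis is needed).

0.7595


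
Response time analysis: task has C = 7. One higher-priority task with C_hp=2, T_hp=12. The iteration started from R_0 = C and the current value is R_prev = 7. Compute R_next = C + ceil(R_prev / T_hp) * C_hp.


R_next = C + ceil(R_prev / T_hp) * C_hp
ceil(7 / 12) = ceil(0.5833) = 1
Interference = 1 * 2 = 2
R_next = 7 + 2 = 9

9


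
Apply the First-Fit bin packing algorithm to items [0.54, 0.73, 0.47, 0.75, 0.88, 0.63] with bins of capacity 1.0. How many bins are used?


Place items sequentially using First-Fit:
  Item 0.54 -> new Bin 1
  Item 0.73 -> new Bin 2
  Item 0.47 -> new Bin 3
  Item 0.75 -> new Bin 4
  Item 0.88 -> new Bin 5
  Item 0.63 -> new Bin 6
Total bins used = 6

6


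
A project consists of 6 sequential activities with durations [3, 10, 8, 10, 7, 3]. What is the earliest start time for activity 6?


Activity 6 starts after activities 1 through 5 complete.
Predecessor durations: [3, 10, 8, 10, 7]
ES = 3 + 10 + 8 + 10 + 7 = 38

38


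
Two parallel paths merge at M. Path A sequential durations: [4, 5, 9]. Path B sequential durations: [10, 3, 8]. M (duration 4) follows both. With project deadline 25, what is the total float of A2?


Forward pass: ES(A2) = sum of predecessors on chain A = 4
EF = ES + duration = 4 + 5 = 9
Backward pass: LF(M) = deadline = 25; LS(M) = 25 - 4 = 21
LF(A2) = LS(M) - sum(successors on chain A) = 21 - 9 = 12
LS = LF - duration = 12 - 5 = 7
Total float = LS - ES = 7 - 4 = 3

3


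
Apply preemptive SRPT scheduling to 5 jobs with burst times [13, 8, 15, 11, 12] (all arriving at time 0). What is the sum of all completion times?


Since all jobs arrive at t=0, SRPT equals SPT ordering.
SPT order: [8, 11, 12, 13, 15]
Completion times:
  Job 1: p=8, C=8
  Job 2: p=11, C=19
  Job 3: p=12, C=31
  Job 4: p=13, C=44
  Job 5: p=15, C=59
Total completion time = 8 + 19 + 31 + 44 + 59 = 161

161


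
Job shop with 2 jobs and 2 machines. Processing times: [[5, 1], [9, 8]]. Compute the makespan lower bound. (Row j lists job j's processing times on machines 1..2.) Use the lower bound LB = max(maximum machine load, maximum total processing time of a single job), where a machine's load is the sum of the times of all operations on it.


Machine loads:
  Machine 1: 5 + 9 = 14
  Machine 2: 1 + 8 = 9
Max machine load = 14
Job totals:
  Job 1: 6
  Job 2: 17
Max job total = 17
Lower bound = max(14, 17) = 17

17


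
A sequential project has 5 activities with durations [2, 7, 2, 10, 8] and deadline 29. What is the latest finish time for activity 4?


LF(activity 4) = deadline - sum of successor durations
Successors: activities 5 through 5 with durations [8]
Sum of successor durations = 8
LF = 29 - 8 = 21

21


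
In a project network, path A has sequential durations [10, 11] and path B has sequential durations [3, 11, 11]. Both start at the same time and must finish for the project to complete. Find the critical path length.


Path A total = 10 + 11 = 21
Path B total = 3 + 11 + 11 = 25
Critical path = longest path = max(21, 25) = 25

25


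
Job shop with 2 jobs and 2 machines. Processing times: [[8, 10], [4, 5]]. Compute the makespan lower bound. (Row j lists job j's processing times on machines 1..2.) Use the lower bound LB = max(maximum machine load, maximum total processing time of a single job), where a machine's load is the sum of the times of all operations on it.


Machine loads:
  Machine 1: 8 + 4 = 12
  Machine 2: 10 + 5 = 15
Max machine load = 15
Job totals:
  Job 1: 18
  Job 2: 9
Max job total = 18
Lower bound = max(15, 18) = 18

18


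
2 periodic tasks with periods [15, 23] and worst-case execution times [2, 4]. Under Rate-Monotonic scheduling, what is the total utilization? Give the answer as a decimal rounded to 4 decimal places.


Compute individual utilizations (exact fractions):
  Task 1: C/T = 2/15 (approx. 0.1333)
  Task 2: C/T = 4/23 (approx. 0.1739)
Total utilization U = 2/15 + 4/23 = 106/345
Rounded to 4 decimal places: U = 0.3072
RM (Liu & Layland) bound for 2 tasks = 0.828427; compare with U = 106/345 (approx. 0.307246)
U <= bound, so schedulable by RM sufficient condition.

0.3072


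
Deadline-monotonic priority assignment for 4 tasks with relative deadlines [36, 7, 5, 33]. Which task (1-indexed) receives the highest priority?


Sort tasks by relative deadline (ascending):
  Task 3: deadline = 5
  Task 2: deadline = 7
  Task 4: deadline = 33
  Task 1: deadline = 36
Priority order (highest first): [3, 2, 4, 1]
Highest priority task = 3

3


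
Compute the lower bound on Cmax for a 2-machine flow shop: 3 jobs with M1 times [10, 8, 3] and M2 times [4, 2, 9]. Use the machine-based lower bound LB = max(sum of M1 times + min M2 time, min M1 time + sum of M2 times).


LB1 = sum(M1 times) + min(M2 times) = 21 + 2 = 23
LB2 = min(M1 times) + sum(M2 times) = 3 + 15 = 18
Lower bound = max(LB1, LB2) = max(23, 18) = 23

23


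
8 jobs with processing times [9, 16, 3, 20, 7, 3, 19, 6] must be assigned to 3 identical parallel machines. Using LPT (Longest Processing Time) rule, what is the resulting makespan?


Sort jobs in decreasing order (LPT): [20, 19, 16, 9, 7, 6, 3, 3]
Assign each job to the least loaded machine:
  Machine 1: jobs [20, 6, 3], load = 29
  Machine 2: jobs [19, 7], load = 26
  Machine 3: jobs [16, 9, 3], load = 28
Makespan = max load = 29

29


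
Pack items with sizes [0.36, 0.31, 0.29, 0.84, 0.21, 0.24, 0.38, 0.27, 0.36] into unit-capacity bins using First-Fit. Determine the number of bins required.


Place items sequentially using First-Fit:
  Item 0.36 -> new Bin 1
  Item 0.31 -> Bin 1 (now 0.67)
  Item 0.29 -> Bin 1 (now 0.96)
  Item 0.84 -> new Bin 2
  Item 0.21 -> new Bin 3
  Item 0.24 -> Bin 3 (now 0.45)
  Item 0.38 -> Bin 3 (now 0.83)
  Item 0.27 -> new Bin 4
  Item 0.36 -> Bin 4 (now 0.63)
Total bins used = 4

4


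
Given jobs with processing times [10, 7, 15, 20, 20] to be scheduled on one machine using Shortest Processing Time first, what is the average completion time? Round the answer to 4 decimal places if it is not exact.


Sort jobs by processing time (SPT order): [7, 10, 15, 20, 20]
Compute completion times sequentially:
  Job 1: processing = 7, completes at 7
  Job 2: processing = 10, completes at 17
  Job 3: processing = 15, completes at 32
  Job 4: processing = 20, completes at 52
  Job 5: processing = 20, completes at 72
Sum of completion times = 180
Average completion time = 180/5 = 36.0

36.0


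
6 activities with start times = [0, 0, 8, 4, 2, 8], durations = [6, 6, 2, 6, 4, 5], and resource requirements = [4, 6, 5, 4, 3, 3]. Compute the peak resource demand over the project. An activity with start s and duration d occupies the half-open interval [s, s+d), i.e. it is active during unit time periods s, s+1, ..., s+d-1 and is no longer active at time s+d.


Each activity i is active on [start_i, start_i + duration_i).
Compute total resource usage per time slot:
  t=0: active resources = [4, 6], total = 10
  t=1: active resources = [4, 6], total = 10
  t=2: active resources = [4, 6, 3], total = 13
  t=3: active resources = [4, 6, 3], total = 13
  t=4: active resources = [4, 6, 4, 3], total = 17
  t=5: active resources = [4, 6, 4, 3], total = 17
  t=6: active resources = [4], total = 4
  t=7: active resources = [4], total = 4
  t=8: active resources = [5, 4, 3], total = 12
  t=9: active resources = [5, 4, 3], total = 12
  t=10: active resources = [3], total = 3
  t=11: active resources = [3], total = 3
  t=12: active resources = [3], total = 3
Peak resource demand = 17

17


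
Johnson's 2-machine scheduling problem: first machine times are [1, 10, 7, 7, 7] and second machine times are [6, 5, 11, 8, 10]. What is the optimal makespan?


Apply Johnson's rule:
  Group 1 (a <= b): [(1, 1, 6), (3, 7, 11), (4, 7, 8), (5, 7, 10)]
  Group 2 (a > b): [(2, 10, 5)]
Optimal job order: [1, 3, 4, 5, 2]
Schedule:
  Job 1: M1 done at 1, M2 done at 7
  Job 3: M1 done at 8, M2 done at 19
  Job 4: M1 done at 15, M2 done at 27
  Job 5: M1 done at 22, M2 done at 37
  Job 2: M1 done at 32, M2 done at 42
Makespan = 42

42


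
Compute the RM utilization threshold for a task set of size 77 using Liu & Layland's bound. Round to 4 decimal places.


Compute 2^(1/77) = 1.0090425505
Subtract 1: 1.0090425505 - 1 = 0.0090425505
Multiply by n: 77 * 0.0090425505 = 0.6962763885
Round to 4 dp: 0.6963

0.6963


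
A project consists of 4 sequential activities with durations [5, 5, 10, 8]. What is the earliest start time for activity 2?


Activity 2 starts after activities 1 through 1 complete.
Predecessor durations: [5]
ES = 5 = 5

5


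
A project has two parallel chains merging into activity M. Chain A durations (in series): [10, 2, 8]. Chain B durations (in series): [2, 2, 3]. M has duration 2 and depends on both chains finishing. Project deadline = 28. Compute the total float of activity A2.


Forward pass: ES(A2) = sum of predecessors on chain A = 10
EF = ES + duration = 10 + 2 = 12
Backward pass: LF(M) = deadline = 28; LS(M) = 28 - 2 = 26
LF(A2) = LS(M) - sum(successors on chain A) = 26 - 8 = 18
LS = LF - duration = 18 - 2 = 16
Total float = LS - ES = 16 - 10 = 6

6


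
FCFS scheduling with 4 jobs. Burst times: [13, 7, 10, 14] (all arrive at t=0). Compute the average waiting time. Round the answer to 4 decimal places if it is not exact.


FCFS order (as given): [13, 7, 10, 14]
Waiting times:
  Job 1: wait = 0
  Job 2: wait = 13
  Job 3: wait = 20
  Job 4: wait = 30
Sum of waiting times = 63
Average waiting time = 63/4 = 15.75

15.75


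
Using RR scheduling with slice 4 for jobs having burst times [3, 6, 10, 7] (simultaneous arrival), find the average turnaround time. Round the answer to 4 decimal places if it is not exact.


Time quantum = 4
Execution trace:
  J1 runs 3 units, time = 3
  J2 runs 4 units, time = 7
  J3 runs 4 units, time = 11
  J4 runs 4 units, time = 15
  J2 runs 2 units, time = 17
  J3 runs 4 units, time = 21
  J4 runs 3 units, time = 24
  J3 runs 2 units, time = 26
Finish times: [3, 17, 26, 24]
Average turnaround = 70/4 = 17.5

17.5


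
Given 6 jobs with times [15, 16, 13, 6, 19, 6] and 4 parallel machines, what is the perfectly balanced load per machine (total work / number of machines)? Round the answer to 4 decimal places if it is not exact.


Total processing time = 15 + 16 + 13 + 6 + 19 + 6 = 75
Number of machines = 4
Ideal balanced load = 75 / 4 = 18.75

18.75


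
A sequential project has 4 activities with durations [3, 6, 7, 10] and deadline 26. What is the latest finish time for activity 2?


LF(activity 2) = deadline - sum of successor durations
Successors: activities 3 through 4 with durations [7, 10]
Sum of successor durations = 17
LF = 26 - 17 = 9

9


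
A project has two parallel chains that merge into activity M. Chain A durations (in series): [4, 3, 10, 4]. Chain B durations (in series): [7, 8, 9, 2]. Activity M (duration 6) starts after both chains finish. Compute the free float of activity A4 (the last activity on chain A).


ES(A4) = sum of predecessors on chain A = 17
EF(A4) = ES + duration = 17 + 4 = 21
Successor of A4 is M. ES(M) = max(sum(A), sum(B)) = max(21, 26) = 26
Free float = ES(successor) - EF(current) = 26 - 21 = 5

5


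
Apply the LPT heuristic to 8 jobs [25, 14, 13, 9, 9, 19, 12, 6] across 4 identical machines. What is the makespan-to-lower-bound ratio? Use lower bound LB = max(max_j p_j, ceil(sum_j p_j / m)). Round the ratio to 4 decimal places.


LPT order: [25, 19, 14, 13, 12, 9, 9, 6]
Machine loads after assignment: [25, 28, 29, 25]
LPT makespan = 29
Lower bound = max(max_job, ceil(total/4)) = max(25, 27) = 27
Ratio = 29 / 27 = 1.0741

1.0741


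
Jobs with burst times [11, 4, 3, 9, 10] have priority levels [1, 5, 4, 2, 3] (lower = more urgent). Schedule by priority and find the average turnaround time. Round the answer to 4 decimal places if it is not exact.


Sort by priority (ascending = highest first):
Order: [(1, 11), (2, 9), (3, 10), (4, 3), (5, 4)]
Completion times:
  Priority 1, burst=11, C=11
  Priority 2, burst=9, C=20
  Priority 3, burst=10, C=30
  Priority 4, burst=3, C=33
  Priority 5, burst=4, C=37
Average turnaround = 131/5 = 26.2

26.2


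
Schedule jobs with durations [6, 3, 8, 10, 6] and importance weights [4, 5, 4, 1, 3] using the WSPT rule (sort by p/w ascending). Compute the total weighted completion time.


Compute p/w ratios and sort ascending (WSPT): [(3, 5), (6, 4), (8, 4), (6, 3), (10, 1)]
Compute weighted completion times:
  Job (p=3,w=5): C=3, w*C=5*3=15
  Job (p=6,w=4): C=9, w*C=4*9=36
  Job (p=8,w=4): C=17, w*C=4*17=68
  Job (p=6,w=3): C=23, w*C=3*23=69
  Job (p=10,w=1): C=33, w*C=1*33=33
Total weighted completion time = 221

221


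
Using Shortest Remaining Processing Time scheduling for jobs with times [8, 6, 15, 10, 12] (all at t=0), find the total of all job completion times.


Since all jobs arrive at t=0, SRPT equals SPT ordering.
SPT order: [6, 8, 10, 12, 15]
Completion times:
  Job 1: p=6, C=6
  Job 2: p=8, C=14
  Job 3: p=10, C=24
  Job 4: p=12, C=36
  Job 5: p=15, C=51
Total completion time = 6 + 14 + 24 + 36 + 51 = 131

131


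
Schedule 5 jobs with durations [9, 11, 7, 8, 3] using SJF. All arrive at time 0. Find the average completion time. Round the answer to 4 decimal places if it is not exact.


SJF order (ascending): [3, 7, 8, 9, 11]
Completion times:
  Job 1: burst=3, C=3
  Job 2: burst=7, C=10
  Job 3: burst=8, C=18
  Job 4: burst=9, C=27
  Job 5: burst=11, C=38
Average completion = 96/5 = 19.2

19.2


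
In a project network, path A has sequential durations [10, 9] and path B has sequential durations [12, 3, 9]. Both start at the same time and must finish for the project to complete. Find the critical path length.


Path A total = 10 + 9 = 19
Path B total = 12 + 3 + 9 = 24
Critical path = longest path = max(19, 24) = 24

24


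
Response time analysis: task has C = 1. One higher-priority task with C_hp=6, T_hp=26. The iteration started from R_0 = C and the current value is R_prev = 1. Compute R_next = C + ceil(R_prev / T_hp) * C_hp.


R_next = C + ceil(R_prev / T_hp) * C_hp
ceil(1 / 26) = ceil(0.0385) = 1
Interference = 1 * 6 = 6
R_next = 1 + 6 = 7

7


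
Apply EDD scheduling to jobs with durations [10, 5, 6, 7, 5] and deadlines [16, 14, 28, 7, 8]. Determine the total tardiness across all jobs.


Sort by due date (EDD order): [(7, 7), (5, 8), (5, 14), (10, 16), (6, 28)]
Compute completion times and tardiness:
  Job 1: p=7, d=7, C=7, tardiness=max(0,7-7)=0
  Job 2: p=5, d=8, C=12, tardiness=max(0,12-8)=4
  Job 3: p=5, d=14, C=17, tardiness=max(0,17-14)=3
  Job 4: p=10, d=16, C=27, tardiness=max(0,27-16)=11
  Job 5: p=6, d=28, C=33, tardiness=max(0,33-28)=5
Total tardiness = 23

23


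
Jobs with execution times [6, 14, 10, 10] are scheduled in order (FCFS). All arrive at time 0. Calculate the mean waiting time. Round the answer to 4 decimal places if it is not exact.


FCFS order (as given): [6, 14, 10, 10]
Waiting times:
  Job 1: wait = 0
  Job 2: wait = 6
  Job 3: wait = 20
  Job 4: wait = 30
Sum of waiting times = 56
Average waiting time = 56/4 = 14.0

14.0
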